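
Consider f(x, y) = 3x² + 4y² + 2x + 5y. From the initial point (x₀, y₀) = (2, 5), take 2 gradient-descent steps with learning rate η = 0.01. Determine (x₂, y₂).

∇f = (6x + 2, 8y + 5)
Step 1: at (2, 5), ∇f = (14, 45) → (2, 5) − 0.01·(14, 45) = (1.86, 4.55)
Step 2: at (1.86, 4.55), ∇f = (13.16, 41.4) → (1.86, 4.55) − 0.01·(13.16, 41.4) = (1.7284, 4.136)

(1.7284, 4.136)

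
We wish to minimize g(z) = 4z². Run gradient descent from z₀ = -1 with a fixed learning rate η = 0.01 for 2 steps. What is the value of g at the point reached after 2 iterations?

2.86557184

g′(z) = 8z
z₁ = -1 − 0.01·(-8) = -0.92
z₂ = -0.92 − 0.01·(-7.36) = -0.8464
g(-0.8464) = 2.86557184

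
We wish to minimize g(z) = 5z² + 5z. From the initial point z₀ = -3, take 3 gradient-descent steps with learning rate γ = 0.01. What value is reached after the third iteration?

g′(z) = 10z + 5
z₁ = -3 − 0.01·(-25) = -2.75
z₂ = -2.75 − 0.01·(-22.5) = -2.525
z₃ = -2.525 − 0.01·(-20.25) = -2.3225

-2.3225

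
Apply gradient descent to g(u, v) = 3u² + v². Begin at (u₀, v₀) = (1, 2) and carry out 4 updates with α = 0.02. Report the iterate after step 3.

∇g = (6u, 2v)
(u₁, v₁) = (1, 2) − 0.02·(6, 4) = (0.88, 1.92)
(u₂, v₂) = (0.88, 1.92) − 0.02·(5.28, 3.84) = (0.7744, 1.8432)
(u₃, v₃) = (0.7744, 1.8432) − 0.02·(4.6464, 3.6864) = (0.681472, 1.769472)

(0.681472, 1.769472)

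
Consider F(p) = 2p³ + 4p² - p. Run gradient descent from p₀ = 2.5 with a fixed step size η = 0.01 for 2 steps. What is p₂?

F′(p) = 6p² + 8p - 1
Step 1: F′(2.5) = 56.5; p₁ = 2.5 − 0.01·56.5 = 1.935
Step 2: F′(1.935) = 36.94535; p₂ = 1.935 − 0.01·36.94535 = 1.5655465

1.5655465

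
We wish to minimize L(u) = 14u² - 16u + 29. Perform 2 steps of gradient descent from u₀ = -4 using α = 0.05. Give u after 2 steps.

L′(u) = 28u - 16
Step 1: L′(-4) = -128; u₁ = -4 − 0.05·(-128) = 2.4
Step 2: L′(2.4) = 51.2; u₂ = 2.4 − 0.05·51.2 = -0.16

-0.16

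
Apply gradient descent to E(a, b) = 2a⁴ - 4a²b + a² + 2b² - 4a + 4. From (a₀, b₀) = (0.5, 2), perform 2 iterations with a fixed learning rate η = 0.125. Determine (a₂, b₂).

(-1.578125, 2.09375)

∇E = (8a³ - 8ab + 2a - 4, -4a² + 4b)
Step 1: at (0.5, 2), ∇E = (-10, 7) → (0.5, 2) − 0.125·(-10, 7) = (1.75, 1.125)
Step 2: at (1.75, 1.125), ∇E = (26.625, -7.75) → (1.75, 1.125) − 0.125·(26.625, -7.75) = (-1.578125, 2.09375)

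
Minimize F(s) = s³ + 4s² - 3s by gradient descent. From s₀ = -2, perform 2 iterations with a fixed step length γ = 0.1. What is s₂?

F′(s) = 3s² + 8s - 3
Step 1: F′(-2) = -7; s₁ = -2 − 0.1·(-7) = -1.3
Step 2: F′(-1.3) = -8.33; s₂ = -1.3 − 0.1·(-8.33) = -0.467

-0.467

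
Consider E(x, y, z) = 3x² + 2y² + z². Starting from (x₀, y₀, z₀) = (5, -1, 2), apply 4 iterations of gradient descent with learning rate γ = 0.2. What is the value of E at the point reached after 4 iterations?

∇E = (6x, 4y, 2z)
Step 1: at (5, -1, 2), ∇E = (30, -4, 4) → (5, -1, 2) − 0.2·(30, -4, 4) = (-1, -0.2, 1.2)
Step 2: at (-1, -0.2, 1.2), ∇E = (-6, -0.8, 2.4) → (-1, -0.2, 1.2) − 0.2·(-6, -0.8, 2.4) = (0.2, -0.04, 0.72)
Step 3: at (0.2, -0.04, 0.72), ∇E = (1.2, -0.16, 1.44) → (0.2, -0.04, 0.72) − 0.2·(1.2, -0.16, 1.44) = (-0.04, -0.008, 0.432)
Step 4: at (-0.04, -0.008, 0.432), ∇E = (-0.24, -0.032, 0.864) → (-0.04, -0.008, 0.432) − 0.2·(-0.24, -0.032, 0.864) = (0.008, -0.0016, 0.2592)
E(0.008, -0.0016, 0.2592) = 0.06738176

0.06738176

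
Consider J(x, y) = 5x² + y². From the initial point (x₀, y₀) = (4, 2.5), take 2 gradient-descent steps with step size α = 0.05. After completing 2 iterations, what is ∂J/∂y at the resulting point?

4.05

∇J = (10x, 2y)
(x₁, y₁) = (4, 2.5) − 0.05·(40, 5) = (2, 2.25)
(x₂, y₂) = (2, 2.25) − 0.05·(20, 4.5) = (1, 2.025)
∂J/∂y at (1, 2.025) = 4.05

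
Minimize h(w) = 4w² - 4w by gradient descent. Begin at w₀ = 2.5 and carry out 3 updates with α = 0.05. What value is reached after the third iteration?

h′(w) = 8w - 4
Step 1: h′(2.5) = 16; w₁ = 2.5 − 0.05·16 = 1.7
Step 2: h′(1.7) = 9.6; w₂ = 1.7 − 0.05·9.6 = 1.22
Step 3: h′(1.22) = 5.76; w₃ = 1.22 − 0.05·5.76 = 0.932

0.932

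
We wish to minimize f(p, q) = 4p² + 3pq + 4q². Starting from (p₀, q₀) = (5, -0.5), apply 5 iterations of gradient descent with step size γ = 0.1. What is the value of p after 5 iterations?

∇f = (8p + 3q, 3p + 8q)
Step 1: at (5, -0.5), ∇f = (38.5, 11) → (5, -0.5) − 0.1·(38.5, 11) = (1.15, -1.6)
Step 2: at (1.15, -1.6), ∇f = (4.4, -9.35) → (1.15, -1.6) − 0.1·(4.4, -9.35) = (0.71, -0.665)
Step 3: at (0.71, -0.665), ∇f = (3.685, -3.19) → (0.71, -0.665) − 0.1·(3.685, -3.19) = (0.3415, -0.346)
Step 4: at (0.3415, -0.346), ∇f = (1.694, -1.7435) → (0.3415, -0.346) − 0.1·(1.694, -1.7435) = (0.1721, -0.17165)
Step 5: at (0.1721, -0.17165), ∇f = (0.86185, -0.8569) → (0.1721, -0.17165) − 0.1·(0.86185, -0.8569) = (0.085915, -0.08596)
p = 0.085915

0.085915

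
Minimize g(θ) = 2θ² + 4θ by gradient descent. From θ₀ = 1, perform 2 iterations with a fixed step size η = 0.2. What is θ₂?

g′(θ) = 4θ + 4
θ₁ = 1 − 0.2·8 = -0.6
θ₂ = -0.6 − 0.2·1.6 = -0.92

-0.92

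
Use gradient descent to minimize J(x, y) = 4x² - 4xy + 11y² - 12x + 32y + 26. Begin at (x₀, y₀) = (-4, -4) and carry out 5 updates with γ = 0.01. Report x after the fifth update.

-2.68546816

∇J = (8x - 4y - 12, -4x + 22y + 32)
Step 1: at (-4, -4), ∇J = (-28, -40) → (-4, -4) − 0.01·(-28, -40) = (-3.72, -3.6)
Step 2: at (-3.72, -3.6), ∇J = (-27.36, -32.32) → (-3.72, -3.6) − 0.01·(-27.36, -32.32) = (-3.4464, -3.2768)
Step 3: at (-3.4464, -3.2768), ∇J = (-26.464, -26.304) → (-3.4464, -3.2768) − 0.01·(-26.464, -26.304) = (-3.18176, -3.01376)
Step 4: at (-3.18176, -3.01376), ∇J = (-25.39904, -21.57568) → (-3.18176, -3.01376) − 0.01·(-25.39904, -21.57568) = (-2.9277696, -2.7980032)
Step 5: at (-2.9277696, -2.7980032), ∇J = (-24.230144, -17.844992) → (-2.9277696, -2.7980032) − 0.01·(-24.230144, -17.844992) = (-2.68546816, -2.61955328)
x = -2.68546816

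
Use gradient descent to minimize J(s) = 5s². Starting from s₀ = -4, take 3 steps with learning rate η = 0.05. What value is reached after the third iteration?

-0.5

J′(s) = 10s
Step 1: J′(-4) = -40; s₁ = -4 − 0.05·(-40) = -2
Step 2: J′(-2) = -20; s₂ = -2 − 0.05·(-20) = -1
Step 3: J′(-1) = -10; s₃ = -1 − 0.05·(-10) = -0.5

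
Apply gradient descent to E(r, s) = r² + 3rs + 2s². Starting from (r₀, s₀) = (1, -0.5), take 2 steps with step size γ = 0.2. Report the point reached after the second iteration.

(0.96, -0.68)

∇E = (2r + 3s, 3r + 4s)
(r₁, s₁) = (1, -0.5) − 0.2·(0.5, 1) = (0.9, -0.7)
(r₂, s₂) = (0.9, -0.7) − 0.2·(-0.3, -0.1) = (0.96, -0.68)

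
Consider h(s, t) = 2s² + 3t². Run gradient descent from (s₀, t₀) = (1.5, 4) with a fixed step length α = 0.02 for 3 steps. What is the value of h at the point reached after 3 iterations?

∇h = (4s, 6t)
Step 1: at (1.5, 4), ∇h = (6, 24) → (1.5, 4) − 0.02·(6, 24) = (1.38, 3.52)
Step 2: at (1.38, 3.52), ∇h = (5.52, 21.12) → (1.38, 3.52) − 0.02·(5.52, 21.12) = (1.2696, 3.0976)
Step 3: at (1.2696, 3.0976), ∇h = (5.0784, 18.5856) → (1.2696, 3.0976) − 0.02·(5.0784, 18.5856) = (1.168032, 2.725888)
h(1.168032, 2.725888) = 25.01999367168

25.01999367168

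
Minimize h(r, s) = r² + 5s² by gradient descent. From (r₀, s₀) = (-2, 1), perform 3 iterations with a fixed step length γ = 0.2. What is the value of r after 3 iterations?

∇h = (2r, 10s)
Step 1: at (-2, 1), ∇h = (-4, 10) → (-2, 1) − 0.2·(-4, 10) = (-1.2, -1)
Step 2: at (-1.2, -1), ∇h = (-2.4, -10) → (-1.2, -1) − 0.2·(-2.4, -10) = (-0.72, 1)
Step 3: at (-0.72, 1), ∇h = (-1.44, 10) → (-0.72, 1) − 0.2·(-1.44, 10) = (-0.432, -1)
r = -0.432

-0.432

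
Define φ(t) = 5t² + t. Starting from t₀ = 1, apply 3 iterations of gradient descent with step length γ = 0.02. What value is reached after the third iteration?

φ′(t) = 10t + 1
Step 1: φ′(1) = 11; t₁ = 1 − 0.02·11 = 0.78
Step 2: φ′(0.78) = 8.8; t₂ = 0.78 − 0.02·8.8 = 0.604
Step 3: φ′(0.604) = 7.04; t₃ = 0.604 − 0.02·7.04 = 0.4632

0.4632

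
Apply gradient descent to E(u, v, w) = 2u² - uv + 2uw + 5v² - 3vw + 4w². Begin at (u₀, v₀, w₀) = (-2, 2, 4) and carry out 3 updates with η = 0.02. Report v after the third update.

1.443936

∇E = (4u - v + 2w, -u + 10v - 3w, 2u - 3v + 8w)
(u₁, v₁, w₁) = (-2, 2, 4) − 0.02·(-2, 10, 22) = (-1.96, 1.8, 3.56)
(u₂, v₂, w₂) = (-1.96, 1.8, 3.56) − 0.02·(-2.52, 9.28, 19.16) = (-1.9096, 1.6144, 3.1768)
(u₃, v₃, w₃) = (-1.9096, 1.6144, 3.1768) − 0.02·(-2.8992, 8.5232, 16.752) = (-1.851616, 1.443936, 2.84176)
v = 1.443936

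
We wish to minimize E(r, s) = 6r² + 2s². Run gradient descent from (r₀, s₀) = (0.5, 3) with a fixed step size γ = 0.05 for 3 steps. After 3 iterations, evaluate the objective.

4.724736

∇E = (12r, 4s)
(r₁, s₁) = (0.5, 3) − 0.05·(6, 12) = (0.2, 2.4)
(r₂, s₂) = (0.2, 2.4) − 0.05·(2.4, 9.6) = (0.08, 1.92)
(r₃, s₃) = (0.08, 1.92) − 0.05·(0.96, 7.68) = (0.032, 1.536)
E(0.032, 1.536) = 4.724736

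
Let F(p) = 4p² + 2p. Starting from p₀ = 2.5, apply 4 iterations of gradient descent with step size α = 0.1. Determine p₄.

F′(p) = 8p + 2
p₁ = 2.5 − 0.1·22 = 0.3
p₂ = 0.3 − 0.1·4.4 = -0.14
p₃ = -0.14 − 0.1·0.88 = -0.228
p₄ = -0.228 − 0.1·0.176 = -0.2456

-0.2456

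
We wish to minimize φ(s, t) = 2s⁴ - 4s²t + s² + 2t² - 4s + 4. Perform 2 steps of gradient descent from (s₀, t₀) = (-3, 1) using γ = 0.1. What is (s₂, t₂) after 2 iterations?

(-3998.8064, 120.856)

∇φ = (8s³ - 8st + 2s - 4, -4s² + 4t)
(s₁, t₁) = (-3, 1) − 0.1·(-202, -32) = (17.2, 4.2)
(s₂, t₂) = (17.2, 4.2) − 0.1·(40160.064, -1166.56) = (-3998.8064, 120.856)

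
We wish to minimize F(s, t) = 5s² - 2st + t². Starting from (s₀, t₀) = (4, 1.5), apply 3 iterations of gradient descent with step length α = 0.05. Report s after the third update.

0.804

∇F = (10s - 2t, -2s + 2t)
(s₁, t₁) = (4, 1.5) − 0.05·(37, -5) = (2.15, 1.75)
(s₂, t₂) = (2.15, 1.75) − 0.05·(18, -0.8) = (1.25, 1.79)
(s₃, t₃) = (1.25, 1.79) − 0.05·(8.92, 1.08) = (0.804, 1.736)
s = 0.804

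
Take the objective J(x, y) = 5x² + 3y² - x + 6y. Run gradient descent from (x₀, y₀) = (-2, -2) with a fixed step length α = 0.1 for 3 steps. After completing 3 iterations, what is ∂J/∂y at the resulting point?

∇J = (10x - 1, 6y + 6)
Step 1: at (-2, -2), ∇J = (-21, -6) → (-2, -2) − 0.1·(-21, -6) = (0.1, -1.4)
Step 2: at (0.1, -1.4), ∇J = (0, -2.4) → (0.1, -1.4) − 0.1·(0, -2.4) = (0.1, -1.16)
Step 3: at (0.1, -1.16), ∇J = (0, -0.96) → (0.1, -1.16) − 0.1·(0, -0.96) = (0.1, -1.064)
∂J/∂y at (0.1, -1.064) = -0.384

-0.384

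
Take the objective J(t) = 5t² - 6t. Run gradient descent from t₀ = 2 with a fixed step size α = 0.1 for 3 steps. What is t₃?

0.6

J′(t) = 10t - 6
Step 1: J′(2) = 14; t₁ = 2 − 0.1·14 = 0.6
Step 2: J′(0.6) = 0; t₂ = 0.6 − 0.1·0 = 0.6
Step 3: J′(0.6) = 0; t₃ = 0.6 − 0.1·0 = 0.6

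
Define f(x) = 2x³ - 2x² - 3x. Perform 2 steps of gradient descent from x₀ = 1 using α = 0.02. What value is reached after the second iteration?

1.036752

f′(x) = 6x² - 4x - 3
x₁ = 1 − 0.02·(-1) = 1.02
x₂ = 1.02 − 0.02·(-0.8376) = 1.036752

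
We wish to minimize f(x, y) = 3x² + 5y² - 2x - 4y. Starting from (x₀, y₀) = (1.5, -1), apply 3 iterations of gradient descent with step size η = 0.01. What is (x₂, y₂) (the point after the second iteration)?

(1.3642, -0.734)

∇f = (6x - 2, 10y - 4)
Step 1: at (1.5, -1), ∇f = (7, -14) → (1.5, -1) − 0.01·(7, -14) = (1.43, -0.86)
Step 2: at (1.43, -0.86), ∇f = (6.58, -12.6) → (1.43, -0.86) − 0.01·(6.58, -12.6) = (1.3642, -0.734)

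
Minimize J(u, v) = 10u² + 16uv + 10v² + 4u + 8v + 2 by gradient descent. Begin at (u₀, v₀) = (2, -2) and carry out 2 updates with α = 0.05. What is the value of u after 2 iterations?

∇J = (20u + 16v + 4, 16u + 20v + 8)
Step 1: at (2, -2), ∇J = (12, 0) → (2, -2) − 0.05·(12, 0) = (1.4, -2)
Step 2: at (1.4, -2), ∇J = (0, -9.6) → (1.4, -2) − 0.05·(0, -9.6) = (1.4, -1.52)
u = 1.4

1.4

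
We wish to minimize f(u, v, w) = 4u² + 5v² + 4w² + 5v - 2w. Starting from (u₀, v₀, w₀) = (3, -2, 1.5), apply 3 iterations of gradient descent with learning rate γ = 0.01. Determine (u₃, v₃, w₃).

∇f = (8u, 10v + 5, 8w - 2)
(u₁, v₁, w₁) = (3, -2, 1.5) − 0.01·(24, -15, 10) = (2.76, -1.85, 1.4)
(u₂, v₂, w₂) = (2.76, -1.85, 1.4) − 0.01·(22.08, -13.5, 9.2) = (2.5392, -1.715, 1.308)
(u₃, v₃, w₃) = (2.5392, -1.715, 1.308) − 0.01·(20.3136, -12.15, 8.464) = (2.336064, -1.5935, 1.22336)

(2.336064, -1.5935, 1.22336)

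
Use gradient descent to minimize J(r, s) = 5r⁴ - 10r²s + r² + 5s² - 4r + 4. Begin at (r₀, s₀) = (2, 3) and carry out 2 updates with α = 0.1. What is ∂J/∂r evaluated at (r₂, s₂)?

∇J = (20r³ - 20rs + 2r - 4, -10r² + 10s)
(r₁, s₁) = (2, 3) − 0.1·(40, -10) = (-2, 4)
(r₂, s₂) = (-2, 4) − 0.1·(-8, 0) = (-1.2, 4)
∂J/∂r at (-1.2, 4) = 55.04

55.04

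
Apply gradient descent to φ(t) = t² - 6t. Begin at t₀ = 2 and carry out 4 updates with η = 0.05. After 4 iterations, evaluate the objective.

φ′(t) = 2t - 6
Step 1: φ′(2) = -2; t₁ = 2 − 0.05·(-2) = 2.1
Step 2: φ′(2.1) = -1.8; t₂ = 2.1 − 0.05·(-1.8) = 2.19
Step 3: φ′(2.19) = -1.62; t₃ = 2.19 − 0.05·(-1.62) = 2.271
Step 4: φ′(2.271) = -1.458; t₄ = 2.271 − 0.05·(-1.458) = 2.3439
φ(2.3439) = -8.56953279

-8.56953279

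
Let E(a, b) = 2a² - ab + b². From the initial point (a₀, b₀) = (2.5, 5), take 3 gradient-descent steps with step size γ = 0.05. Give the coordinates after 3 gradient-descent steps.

(1.83875, 3.9490625)

∇E = (4a - b, -a + 2b)
Step 1: at (2.5, 5), ∇E = (5, 7.5) → (2.5, 5) − 0.05·(5, 7.5) = (2.25, 4.625)
Step 2: at (2.25, 4.625), ∇E = (4.375, 7) → (2.25, 4.625) − 0.05·(4.375, 7) = (2.03125, 4.275)
Step 3: at (2.03125, 4.275), ∇E = (3.85, 6.51875) → (2.03125, 4.275) − 0.05·(3.85, 6.51875) = (1.83875, 3.9490625)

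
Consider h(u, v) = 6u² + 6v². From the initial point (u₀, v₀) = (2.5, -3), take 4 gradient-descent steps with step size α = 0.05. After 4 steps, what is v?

-0.0768

∇h = (12u, 12v)
Step 1: at (2.5, -3), ∇h = (30, -36) → (2.5, -3) − 0.05·(30, -36) = (1, -1.2)
Step 2: at (1, -1.2), ∇h = (12, -14.4) → (1, -1.2) − 0.05·(12, -14.4) = (0.4, -0.48)
Step 3: at (0.4, -0.48), ∇h = (4.8, -5.76) → (0.4, -0.48) − 0.05·(4.8, -5.76) = (0.16, -0.192)
Step 4: at (0.16, -0.192), ∇h = (1.92, -2.304) → (0.16, -0.192) − 0.05·(1.92, -2.304) = (0.064, -0.0768)
v = -0.0768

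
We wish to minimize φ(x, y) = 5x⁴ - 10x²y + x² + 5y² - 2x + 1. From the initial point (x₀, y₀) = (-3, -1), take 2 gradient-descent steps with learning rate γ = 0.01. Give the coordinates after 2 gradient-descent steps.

(-2.8052224, 0.94864)

∇φ = (20x³ - 20xy + 2x - 2, -10x² + 10y)
Step 1: at (-3, -1), ∇φ = (-608, -100) → (-3, -1) − 0.01·(-608, -100) = (3.08, 0)
Step 2: at (3.08, 0), ∇φ = (588.52224, -94.864) → (3.08, 0) − 0.01·(588.52224, -94.864) = (-2.8052224, 0.94864)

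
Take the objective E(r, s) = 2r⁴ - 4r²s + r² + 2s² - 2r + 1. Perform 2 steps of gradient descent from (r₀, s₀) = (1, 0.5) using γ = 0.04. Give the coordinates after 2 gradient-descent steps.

∇E = (8r³ - 8rs + 2r - 2, -4r² + 4s)
(r₁, s₁) = (1, 0.5) − 0.04·(4, -2) = (0.84, 0.58)
(r₂, s₂) = (0.84, 0.58) − 0.04·(0.524032, -0.5024) = (0.81903872, 0.600096)

(0.81903872, 0.600096)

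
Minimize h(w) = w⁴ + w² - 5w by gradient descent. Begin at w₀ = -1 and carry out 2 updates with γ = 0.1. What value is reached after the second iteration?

0.5796

h′(w) = 4w³ + 2w - 5
w₁ = -1 − 0.1·(-11) = 0.1
w₂ = 0.1 − 0.1·(-4.796) = 0.5796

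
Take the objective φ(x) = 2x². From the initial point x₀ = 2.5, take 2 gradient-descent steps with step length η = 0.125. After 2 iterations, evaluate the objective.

0.78125

φ′(x) = 4x
Step 1: φ′(2.5) = 10; x₁ = 2.5 − 0.125·10 = 1.25
Step 2: φ′(1.25) = 5; x₂ = 1.25 − 0.125·5 = 0.625
φ(0.625) = 0.78125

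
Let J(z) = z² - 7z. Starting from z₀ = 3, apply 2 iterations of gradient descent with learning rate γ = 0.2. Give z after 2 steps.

J′(z) = 2z - 7
z₁ = 3 − 0.2·(-1) = 3.2
z₂ = 3.2 − 0.2·(-0.6) = 3.32

3.32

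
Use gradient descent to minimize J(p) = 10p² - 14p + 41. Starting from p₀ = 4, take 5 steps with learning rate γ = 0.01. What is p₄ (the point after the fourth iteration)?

2.05168

J′(p) = 20p - 14
p₁ = 4 − 0.01·66 = 3.34
p₂ = 3.34 − 0.01·52.8 = 2.812
p₃ = 2.812 − 0.01·42.24 = 2.3896
p₄ = 2.3896 − 0.01·33.792 = 2.05168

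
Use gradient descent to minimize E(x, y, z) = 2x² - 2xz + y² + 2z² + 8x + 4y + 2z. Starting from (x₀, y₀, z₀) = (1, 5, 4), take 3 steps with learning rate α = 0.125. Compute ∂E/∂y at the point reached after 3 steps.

∇E = (4x - 2z + 8, 2y + 4, -2x + 4z + 2)
(x₁, y₁, z₁) = (1, 5, 4) − 0.125·(4, 14, 16) = (0.5, 3.25, 2)
(x₂, y₂, z₂) = (0.5, 3.25, 2) − 0.125·(6, 10.5, 9) = (-0.25, 1.9375, 0.875)
(x₃, y₃, z₃) = (-0.25, 1.9375, 0.875) − 0.125·(5.25, 7.875, 6) = (-0.90625, 0.953125, 0.125)
∂E/∂y at (-0.90625, 0.953125, 0.125) = 5.90625

5.90625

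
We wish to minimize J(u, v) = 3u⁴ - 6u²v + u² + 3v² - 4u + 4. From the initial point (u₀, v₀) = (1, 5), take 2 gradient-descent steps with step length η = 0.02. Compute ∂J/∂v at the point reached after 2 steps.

∇J = (12u³ - 12uv + 2u - 4, -6u² + 6v)
Step 1: at (1, 5), ∇J = (-50, 24) → (1, 5) − 0.02·(-50, 24) = (2, 4.52)
Step 2: at (2, 4.52), ∇J = (-12.48, 3.12) → (2, 4.52) − 0.02·(-12.48, 3.12) = (2.2496, 4.4576)
∂J/∂v at (2.2496, 4.4576) = -3.61860096

-3.61860096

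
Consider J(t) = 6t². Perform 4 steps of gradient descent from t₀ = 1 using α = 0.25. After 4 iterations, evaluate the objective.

J′(t) = 12t
Step 1: J′(1) = 12; t₁ = 1 − 0.25·12 = -2
Step 2: J′(-2) = -24; t₂ = -2 − 0.25·(-24) = 4
Step 3: J′(4) = 48; t₃ = 4 − 0.25·48 = -8
Step 4: J′(-8) = -96; t₄ = -8 − 0.25·(-96) = 16
J(16) = 1536

1536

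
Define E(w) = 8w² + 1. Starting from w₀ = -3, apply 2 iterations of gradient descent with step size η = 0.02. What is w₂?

-1.3872

E′(w) = 16w
Step 1: E′(-3) = -48; w₁ = -3 − 0.02·(-48) = -2.04
Step 2: E′(-2.04) = -32.64; w₂ = -2.04 − 0.02·(-32.64) = -1.3872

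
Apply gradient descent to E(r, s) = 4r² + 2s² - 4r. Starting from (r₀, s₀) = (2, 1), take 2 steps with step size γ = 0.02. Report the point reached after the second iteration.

(1.5584, 0.8464)

∇E = (8r - 4, 4s)
(r₁, s₁) = (2, 1) − 0.02·(12, 4) = (1.76, 0.92)
(r₂, s₂) = (1.76, 0.92) − 0.02·(10.08, 3.68) = (1.5584, 0.8464)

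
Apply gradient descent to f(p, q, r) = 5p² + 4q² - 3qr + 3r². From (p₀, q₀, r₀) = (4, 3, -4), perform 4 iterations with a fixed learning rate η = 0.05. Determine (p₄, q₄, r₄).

∇f = (10p, 8q - 3r, -3q + 6r)
Step 1: at (4, 3, -4), ∇f = (40, 36, -33) → (4, 3, -4) − 0.05·(40, 36, -33) = (2, 1.2, -2.35)
Step 2: at (2, 1.2, -2.35), ∇f = (20, 16.65, -17.7) → (2, 1.2, -2.35) − 0.05·(20, 16.65, -17.7) = (1, 0.3675, -1.465)
Step 3: at (1, 0.3675, -1.465), ∇f = (10, 7.335, -9.8925) → (1, 0.3675, -1.465) − 0.05·(10, 7.335, -9.8925) = (0.5, 0.00075, -0.970375)
Step 4: at (0.5, 0.00075, -0.970375), ∇f = (5, 2.917125, -5.8245) → (0.5, 0.00075, -0.970375) − 0.05·(5, 2.917125, -5.8245) = (0.25, -0.14510625, -0.67915)

(0.25, -0.14510625, -0.67915)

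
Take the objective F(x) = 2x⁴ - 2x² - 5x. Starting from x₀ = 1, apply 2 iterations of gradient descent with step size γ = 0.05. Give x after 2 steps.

1.04695

F′(x) = 8x³ - 4x - 5
Step 1: F′(1) = -1; x₁ = 1 − 0.05·(-1) = 1.05
Step 2: F′(1.05) = 0.061; x₂ = 1.05 − 0.05·0.061 = 1.04695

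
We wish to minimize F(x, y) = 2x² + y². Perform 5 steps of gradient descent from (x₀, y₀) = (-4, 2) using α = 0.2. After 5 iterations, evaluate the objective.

∇F = (4x, 2y)
Step 1: at (-4, 2), ∇F = (-16, 4) → (-4, 2) − 0.2·(-16, 4) = (-0.8, 1.2)
Step 2: at (-0.8, 1.2), ∇F = (-3.2, 2.4) → (-0.8, 1.2) − 0.2·(-3.2, 2.4) = (-0.16, 0.72)
Step 3: at (-0.16, 0.72), ∇F = (-0.64, 1.44) → (-0.16, 0.72) − 0.2·(-0.64, 1.44) = (-0.032, 0.432)
Step 4: at (-0.032, 0.432), ∇F = (-0.128, 0.864) → (-0.032, 0.432) − 0.2·(-0.128, 0.864) = (-0.0064, 0.2592)
Step 5: at (-0.0064, 0.2592), ∇F = (-0.0256, 0.5184) → (-0.0064, 0.2592) − 0.2·(-0.0256, 0.5184) = (-0.00128, 0.15552)
F(-0.00128, 0.15552) = 0.0241897472

0.0241897472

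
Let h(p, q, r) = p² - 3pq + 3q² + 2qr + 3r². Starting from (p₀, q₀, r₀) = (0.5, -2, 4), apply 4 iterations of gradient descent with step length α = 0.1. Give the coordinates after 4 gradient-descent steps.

∇h = (2p - 3q, -3p + 6q + 2r, 2q + 6r)
Step 1: at (0.5, -2, 4), ∇h = (7, -5.5, 20) → (0.5, -2, 4) − 0.1·(7, -5.5, 20) = (-0.2, -1.45, 2)
Step 2: at (-0.2, -1.45, 2), ∇h = (3.95, -4.1, 9.1) → (-0.2, -1.45, 2) − 0.1·(3.95, -4.1, 9.1) = (-0.595, -1.04, 1.09)
Step 3: at (-0.595, -1.04, 1.09), ∇h = (1.93, -2.275, 4.46) → (-0.595, -1.04, 1.09) − 0.1·(1.93, -2.275, 4.46) = (-0.788, -0.8125, 0.644)
Step 4: at (-0.788, -0.8125, 0.644), ∇h = (0.8615, -1.223, 2.239) → (-0.788, -0.8125, 0.644) − 0.1·(0.8615, -1.223, 2.239) = (-0.87415, -0.6902, 0.4201)

(-0.87415, -0.6902, 0.4201)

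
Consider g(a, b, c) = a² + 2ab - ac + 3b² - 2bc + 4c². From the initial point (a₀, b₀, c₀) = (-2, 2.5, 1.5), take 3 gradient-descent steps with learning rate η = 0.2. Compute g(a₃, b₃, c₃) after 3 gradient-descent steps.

∇g = (2a + 2b - c, 2a + 6b - 2c, -a - 2b + 8c)
Step 1: at (-2, 2.5, 1.5), ∇g = (-0.5, 8, 9) → (-2, 2.5, 1.5) − 0.2·(-0.5, 8, 9) = (-1.9, 0.9, -0.3)
Step 2: at (-1.9, 0.9, -0.3), ∇g = (-1.7, 2.2, -2.3) → (-1.9, 0.9, -0.3) − 0.2·(-1.7, 2.2, -2.3) = (-1.56, 0.46, 0.16)
Step 3: at (-1.56, 0.46, 0.16), ∇g = (-2.36, -0.68, 1.92) → (-1.56, 0.46, 0.16) − 0.2·(-2.36, -0.68, 1.92) = (-1.088, 0.596, -0.224)
g(-1.088, 0.596, -0.224) = 1.176496

1.176496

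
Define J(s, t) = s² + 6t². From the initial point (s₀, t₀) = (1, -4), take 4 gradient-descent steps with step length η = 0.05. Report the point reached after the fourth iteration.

∇J = (2s, 12t)
(s₁, t₁) = (1, -4) − 0.05·(2, -48) = (0.9, -1.6)
(s₂, t₂) = (0.9, -1.6) − 0.05·(1.8, -19.2) = (0.81, -0.64)
(s₃, t₃) = (0.81, -0.64) − 0.05·(1.62, -7.68) = (0.729, -0.256)
(s₄, t₄) = (0.729, -0.256) − 0.05·(1.458, -3.072) = (0.6561, -0.1024)

(0.6561, -0.1024)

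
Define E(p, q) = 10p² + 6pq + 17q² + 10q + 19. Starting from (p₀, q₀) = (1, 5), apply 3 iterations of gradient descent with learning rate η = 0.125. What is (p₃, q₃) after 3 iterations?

∇E = (20p + 6q, 6p + 34q + 10)
(p₁, q₁) = (1, 5) − 0.125·(50, 186) = (-5.25, -18.25)
(p₂, q₂) = (-5.25, -18.25) − 0.125·(-214.5, -642) = (21.5625, 62)
(p₃, q₃) = (21.5625, 62) − 0.125·(803.25, 2247.375) = (-78.84375, -218.921875)

(-78.84375, -218.921875)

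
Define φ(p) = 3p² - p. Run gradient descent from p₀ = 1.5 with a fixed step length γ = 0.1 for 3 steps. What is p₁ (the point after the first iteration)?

φ′(p) = 6p - 1
p₁ = 1.5 − 0.1·8 = 0.7

0.7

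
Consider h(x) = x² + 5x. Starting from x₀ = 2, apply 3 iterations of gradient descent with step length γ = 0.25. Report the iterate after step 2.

-1.375

h′(x) = 2x + 5
x₁ = 2 − 0.25·9 = -0.25
x₂ = -0.25 − 0.25·4.5 = -1.375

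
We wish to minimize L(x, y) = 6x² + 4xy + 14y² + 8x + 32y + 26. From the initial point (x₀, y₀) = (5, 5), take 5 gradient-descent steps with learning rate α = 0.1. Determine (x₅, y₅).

(-40.408, -171)

∇L = (12x + 4y + 8, 4x + 28y + 32)
(x₁, y₁) = (5, 5) − 0.1·(88, 192) = (-3.8, -14.2)
(x₂, y₂) = (-3.8, -14.2) − 0.1·(-94.4, -380.8) = (5.64, 23.88)
(x₃, y₃) = (5.64, 23.88) − 0.1·(171.2, 723.2) = (-11.48, -48.44)
(x₄, y₄) = (-11.48, -48.44) − 0.1·(-323.52, -1370.24) = (20.872, 88.584)
(x₅, y₅) = (20.872, 88.584) − 0.1·(612.8, 2595.84) = (-40.408, -171)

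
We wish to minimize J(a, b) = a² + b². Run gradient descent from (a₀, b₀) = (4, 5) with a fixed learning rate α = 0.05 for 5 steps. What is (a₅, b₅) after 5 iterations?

(2.36196, 2.95245)

∇J = (2a, 2b)
(a₁, b₁) = (4, 5) − 0.05·(8, 10) = (3.6, 4.5)
(a₂, b₂) = (3.6, 4.5) − 0.05·(7.2, 9) = (3.24, 4.05)
(a₃, b₃) = (3.24, 4.05) − 0.05·(6.48, 8.1) = (2.916, 3.645)
(a₄, b₄) = (2.916, 3.645) − 0.05·(5.832, 7.29) = (2.6244, 3.2805)
(a₅, b₅) = (2.6244, 3.2805) − 0.05·(5.2488, 6.561) = (2.36196, 2.95245)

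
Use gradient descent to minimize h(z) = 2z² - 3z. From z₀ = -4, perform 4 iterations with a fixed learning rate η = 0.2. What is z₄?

0.7424

h′(z) = 4z - 3
z₁ = -4 − 0.2·(-19) = -0.2
z₂ = -0.2 − 0.2·(-3.8) = 0.56
z₃ = 0.56 − 0.2·(-0.76) = 0.712
z₄ = 0.712 − 0.2·(-0.152) = 0.7424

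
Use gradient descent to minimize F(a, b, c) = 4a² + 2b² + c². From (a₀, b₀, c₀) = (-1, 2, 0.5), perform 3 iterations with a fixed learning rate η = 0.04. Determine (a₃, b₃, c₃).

∇F = (8a, 4b, 2c)
(a₁, b₁, c₁) = (-1, 2, 0.5) − 0.04·(-8, 8, 1) = (-0.68, 1.68, 0.46)
(a₂, b₂, c₂) = (-0.68, 1.68, 0.46) − 0.04·(-5.44, 6.72, 0.92) = (-0.4624, 1.4112, 0.4232)
(a₃, b₃, c₃) = (-0.4624, 1.4112, 0.4232) − 0.04·(-3.6992, 5.6448, 0.8464) = (-0.314432, 1.185408, 0.389344)

(-0.314432, 1.185408, 0.389344)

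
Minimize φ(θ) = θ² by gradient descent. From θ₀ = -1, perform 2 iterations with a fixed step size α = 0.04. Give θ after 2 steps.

-0.8464

φ′(θ) = 2θ
θ₁ = -1 − 0.04·(-2) = -0.92
θ₂ = -0.92 − 0.04·(-1.84) = -0.8464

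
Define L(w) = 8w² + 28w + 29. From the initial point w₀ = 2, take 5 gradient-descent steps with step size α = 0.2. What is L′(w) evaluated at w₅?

L′(w) = 16w + 28
w₁ = 2 − 0.2·60 = -10
w₂ = -10 − 0.2·(-132) = 16.4
w₃ = 16.4 − 0.2·290.4 = -41.68
w₄ = -41.68 − 0.2·(-638.88) = 86.096
w₅ = 86.096 − 0.2·1405.536 = -195.0112
L′(w) at (-195.0112) = -3092.1792

-3092.1792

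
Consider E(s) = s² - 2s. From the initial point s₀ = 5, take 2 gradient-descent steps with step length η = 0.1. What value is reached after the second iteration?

E′(s) = 2s - 2
s₁ = 5 − 0.1·8 = 4.2
s₂ = 4.2 − 0.1·6.4 = 3.56

3.56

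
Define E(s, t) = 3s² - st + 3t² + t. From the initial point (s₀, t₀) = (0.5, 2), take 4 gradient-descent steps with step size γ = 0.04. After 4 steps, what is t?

0.60228096

∇E = (6s - t, -s + 6t + 1)
Step 1: at (0.5, 2), ∇E = (1, 12.5) → (0.5, 2) − 0.04·(1, 12.5) = (0.46, 1.5)
Step 2: at (0.46, 1.5), ∇E = (1.26, 9.54) → (0.46, 1.5) − 0.04·(1.26, 9.54) = (0.4096, 1.1184)
Step 3: at (0.4096, 1.1184), ∇E = (1.3392, 7.3008) → (0.4096, 1.1184) − 0.04·(1.3392, 7.3008) = (0.356032, 0.826368)
Step 4: at (0.356032, 0.826368), ∇E = (1.309824, 5.602176) → (0.356032, 0.826368) − 0.04·(1.309824, 5.602176) = (0.30363904, 0.60228096)
t = 0.60228096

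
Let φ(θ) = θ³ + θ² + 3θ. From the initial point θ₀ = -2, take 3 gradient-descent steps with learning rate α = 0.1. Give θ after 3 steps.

φ′(θ) = 3θ² + 2θ + 3
θ₁ = -2 − 0.1·11 = -3.1
θ₂ = -3.1 − 0.1·25.63 = -5.663
θ₃ = -5.663 − 0.1·87.882707 = -14.4512707

-14.4512707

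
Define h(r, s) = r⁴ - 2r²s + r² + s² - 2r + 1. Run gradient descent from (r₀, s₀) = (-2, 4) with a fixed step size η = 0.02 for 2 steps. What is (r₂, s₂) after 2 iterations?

∇h = (4r³ - 4rs + 2r - 2, -2r² + 2s)
(r₁, s₁) = (-2, 4) − 0.02·(-6, 0) = (-1.88, 4)
(r₂, s₂) = (-1.88, 4) − 0.02·(-2.258688, 0.9312) = (-1.83482624, 3.981376)

(-1.83482624, 3.981376)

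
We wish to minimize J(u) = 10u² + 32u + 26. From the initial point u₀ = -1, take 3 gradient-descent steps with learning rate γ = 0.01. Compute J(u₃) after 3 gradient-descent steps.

J′(u) = 20u + 32
Step 1: J′(-1) = 12; u₁ = -1 − 0.01·12 = -1.12
Step 2: J′(-1.12) = 9.6; u₂ = -1.12 − 0.01·9.6 = -1.216
Step 3: J′(-1.216) = 7.68; u₃ = -1.216 − 0.01·7.68 = -1.2928
J(-1.2928) = 1.3437184

1.3437184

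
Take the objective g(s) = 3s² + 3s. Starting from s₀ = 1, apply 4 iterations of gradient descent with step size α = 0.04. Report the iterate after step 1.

0.64

g′(s) = 6s + 3
s₁ = 1 − 0.04·9 = 0.64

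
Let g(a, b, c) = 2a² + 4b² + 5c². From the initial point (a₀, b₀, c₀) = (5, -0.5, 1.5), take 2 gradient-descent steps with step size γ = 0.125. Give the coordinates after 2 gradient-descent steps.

∇g = (4a, 8b, 10c)
(a₁, b₁, c₁) = (5, -0.5, 1.5) − 0.125·(20, -4, 15) = (2.5, 0, -0.375)
(a₂, b₂, c₂) = (2.5, 0, -0.375) − 0.125·(10, 0, -3.75) = (1.25, 0, 0.09375)

(1.25, 0, 0.09375)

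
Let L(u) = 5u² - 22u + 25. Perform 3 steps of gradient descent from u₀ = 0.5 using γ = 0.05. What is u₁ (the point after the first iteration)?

L′(u) = 10u - 22
u₁ = 0.5 − 0.05·(-17) = 1.35

1.35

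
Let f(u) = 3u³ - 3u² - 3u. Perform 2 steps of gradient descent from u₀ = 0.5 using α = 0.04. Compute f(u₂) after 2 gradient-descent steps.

f′(u) = 9u² - 6u - 3
u₁ = 0.5 − 0.04·(-3.75) = 0.65
u₂ = 0.65 − 0.04·(-3.0975) = 0.7739
f(0.7739) = -2.727948256743

-2.727948256743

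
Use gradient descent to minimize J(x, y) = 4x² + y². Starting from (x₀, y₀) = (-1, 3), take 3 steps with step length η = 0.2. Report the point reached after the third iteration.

(0.216, 0.648)

∇J = (8x, 2y)
(x₁, y₁) = (-1, 3) − 0.2·(-8, 6) = (0.6, 1.8)
(x₂, y₂) = (0.6, 1.8) − 0.2·(4.8, 3.6) = (-0.36, 1.08)
(x₃, y₃) = (-0.36, 1.08) − 0.2·(-2.88, 2.16) = (0.216, 0.648)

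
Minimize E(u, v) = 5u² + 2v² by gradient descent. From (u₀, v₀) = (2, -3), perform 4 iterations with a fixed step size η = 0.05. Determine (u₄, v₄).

∇E = (10u, 4v)
Step 1: at (2, -3), ∇E = (20, -12) → (2, -3) − 0.05·(20, -12) = (1, -2.4)
Step 2: at (1, -2.4), ∇E = (10, -9.6) → (1, -2.4) − 0.05·(10, -9.6) = (0.5, -1.92)
Step 3: at (0.5, -1.92), ∇E = (5, -7.68) → (0.5, -1.92) − 0.05·(5, -7.68) = (0.25, -1.536)
Step 4: at (0.25, -1.536), ∇E = (2.5, -6.144) → (0.25, -1.536) − 0.05·(2.5, -6.144) = (0.125, -1.2288)

(0.125, -1.2288)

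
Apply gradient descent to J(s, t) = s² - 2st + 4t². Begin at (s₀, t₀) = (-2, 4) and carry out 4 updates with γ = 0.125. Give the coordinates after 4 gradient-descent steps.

∇J = (2s - 2t, -2s + 8t)
Step 1: at (-2, 4), ∇J = (-12, 36) → (-2, 4) − 0.125·(-12, 36) = (-0.5, -0.5)
Step 2: at (-0.5, -0.5), ∇J = (0, -3) → (-0.5, -0.5) − 0.125·(0, -3) = (-0.5, -0.125)
Step 3: at (-0.5, -0.125), ∇J = (-0.75, 0) → (-0.5, -0.125) − 0.125·(-0.75, 0) = (-0.40625, -0.125)
Step 4: at (-0.40625, -0.125), ∇J = (-0.5625, -0.1875) → (-0.40625, -0.125) − 0.125·(-0.5625, -0.1875) = (-0.3359375, -0.1015625)

(-0.3359375, -0.1015625)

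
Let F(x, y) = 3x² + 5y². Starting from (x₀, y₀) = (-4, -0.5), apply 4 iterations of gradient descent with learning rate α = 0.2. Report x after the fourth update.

-0.0064

∇F = (6x, 10y)
(x₁, y₁) = (-4, -0.5) − 0.2·(-24, -5) = (0.8, 0.5)
(x₂, y₂) = (0.8, 0.5) − 0.2·(4.8, 5) = (-0.16, -0.5)
(x₃, y₃) = (-0.16, -0.5) − 0.2·(-0.96, -5) = (0.032, 0.5)
(x₄, y₄) = (0.032, 0.5) − 0.2·(0.192, 5) = (-0.0064, -0.5)
x = -0.0064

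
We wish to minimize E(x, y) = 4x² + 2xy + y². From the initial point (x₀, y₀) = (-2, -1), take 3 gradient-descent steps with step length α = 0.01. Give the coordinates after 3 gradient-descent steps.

(-1.505456, -0.833992)

∇E = (8x + 2y, 2x + 2y)
(x₁, y₁) = (-2, -1) − 0.01·(-18, -6) = (-1.82, -0.94)
(x₂, y₂) = (-1.82, -0.94) − 0.01·(-16.44, -5.52) = (-1.6556, -0.8848)
(x₃, y₃) = (-1.6556, -0.8848) − 0.01·(-15.0144, -5.0808) = (-1.505456, -0.833992)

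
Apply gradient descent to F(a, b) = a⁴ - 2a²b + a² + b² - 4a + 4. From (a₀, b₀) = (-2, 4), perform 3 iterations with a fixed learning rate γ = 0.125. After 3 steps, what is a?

-0.9765625

∇F = (4a³ - 4ab + 2a - 4, -2a² + 2b)
Step 1: at (-2, 4), ∇F = (-8, 0) → (-2, 4) − 0.125·(-8, 0) = (-1, 4)
Step 2: at (-1, 4), ∇F = (6, 6) → (-1, 4) − 0.125·(6, 6) = (-1.75, 3.25)
Step 3: at (-1.75, 3.25), ∇F = (-6.1875, 0.375) → (-1.75, 3.25) − 0.125·(-6.1875, 0.375) = (-0.9765625, 3.203125)
a = -0.9765625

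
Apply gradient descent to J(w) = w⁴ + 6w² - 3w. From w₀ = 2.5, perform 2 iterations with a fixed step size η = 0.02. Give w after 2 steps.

0.57096712

J′(w) = 4w³ + 12w - 3
Step 1: J′(2.5) = 89.5; w₁ = 2.5 − 0.02·89.5 = 0.71
Step 2: J′(0.71) = 6.951644; w₂ = 0.71 − 0.02·6.951644 = 0.57096712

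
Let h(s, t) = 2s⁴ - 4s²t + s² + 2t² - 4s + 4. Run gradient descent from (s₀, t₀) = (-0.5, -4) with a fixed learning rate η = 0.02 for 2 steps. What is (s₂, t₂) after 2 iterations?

(0.05757056, -3.366912)

∇h = (8s³ - 8st + 2s - 4, -4s² + 4t)
Step 1: at (-0.5, -4), ∇h = (-22, -17) → (-0.5, -4) − 0.02·(-22, -17) = (-0.06, -3.66)
Step 2: at (-0.06, -3.66), ∇h = (-5.878528, -14.6544) → (-0.06, -3.66) − 0.02·(-5.878528, -14.6544) = (0.05757056, -3.366912)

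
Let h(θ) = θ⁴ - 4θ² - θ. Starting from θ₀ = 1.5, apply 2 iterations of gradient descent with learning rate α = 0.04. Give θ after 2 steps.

1.47491328

h′(θ) = 4θ³ - 8θ - 1
θ₁ = 1.5 − 0.04·0.5 = 1.48
θ₂ = 1.48 − 0.04·0.127168 = 1.47491328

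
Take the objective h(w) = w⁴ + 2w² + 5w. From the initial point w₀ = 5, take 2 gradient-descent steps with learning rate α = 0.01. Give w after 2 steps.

h′(w) = 4w³ + 4w + 5
w₁ = 5 − 0.01·525 = -0.25
w₂ = -0.25 − 0.01·3.9375 = -0.289375

-0.289375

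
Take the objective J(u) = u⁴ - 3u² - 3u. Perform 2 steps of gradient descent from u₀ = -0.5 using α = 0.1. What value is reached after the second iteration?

-0.38355

J′(u) = 4u³ - 6u - 3
u₁ = -0.5 − 0.1·(-0.5) = -0.45
u₂ = -0.45 − 0.1·(-0.6645) = -0.38355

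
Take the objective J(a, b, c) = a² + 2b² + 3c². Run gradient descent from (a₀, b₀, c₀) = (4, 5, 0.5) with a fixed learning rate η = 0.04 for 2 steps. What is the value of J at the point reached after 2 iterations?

∇J = (2a, 4b, 6c)
Step 1: at (4, 5, 0.5), ∇J = (8, 20, 3) → (4, 5, 0.5) − 0.04·(8, 20, 3) = (3.68, 4.2, 0.38)
Step 2: at (3.68, 4.2, 0.38), ∇J = (7.36, 16.8, 2.28) → (3.68, 4.2, 0.38) − 0.04·(7.36, 16.8, 2.28) = (3.3856, 3.528, 0.2888)
J(3.3856, 3.528, 0.2888) = 36.60607168

36.60607168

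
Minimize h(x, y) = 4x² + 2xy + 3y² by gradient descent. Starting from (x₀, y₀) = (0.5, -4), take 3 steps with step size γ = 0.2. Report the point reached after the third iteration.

(0.868, 0.536)

∇h = (8x + 2y, 2x + 6y)
(x₁, y₁) = (0.5, -4) − 0.2·(-4, -23) = (1.3, 0.6)
(x₂, y₂) = (1.3, 0.6) − 0.2·(11.6, 6.2) = (-1.02, -0.64)
(x₃, y₃) = (-1.02, -0.64) − 0.2·(-9.44, -5.88) = (0.868, 0.536)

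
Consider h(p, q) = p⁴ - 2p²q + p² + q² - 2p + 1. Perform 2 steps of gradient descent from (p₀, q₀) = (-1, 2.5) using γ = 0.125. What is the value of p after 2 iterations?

∇h = (4p³ - 4pq + 2p - 2, -2p² + 2q)
(p₁, q₁) = (-1, 2.5) − 0.125·(2, 3) = (-1.25, 2.125)
(p₂, q₂) = (-1.25, 2.125) − 0.125·(-1.6875, 1.125) = (-1.0390625, 1.984375)
p = -1.0390625

-1.0390625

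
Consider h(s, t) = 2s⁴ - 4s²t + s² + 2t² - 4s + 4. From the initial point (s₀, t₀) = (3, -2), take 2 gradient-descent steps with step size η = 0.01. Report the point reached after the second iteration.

∇h = (8s³ - 8st + 2s - 4, -4s² + 4t)
Step 1: at (3, -2), ∇h = (266, -44) → (3, -2) − 0.01·(266, -44) = (0.34, -1.56)
Step 2: at (0.34, -1.56), ∇h = (1.237632, -6.7024) → (0.34, -1.56) − 0.01·(1.237632, -6.7024) = (0.32762368, -1.492976)

(0.32762368, -1.492976)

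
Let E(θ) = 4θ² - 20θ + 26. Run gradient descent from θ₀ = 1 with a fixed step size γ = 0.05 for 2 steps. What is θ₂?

E′(θ) = 8θ - 20
Step 1: E′(1) = -12; θ₁ = 1 − 0.05·(-12) = 1.6
Step 2: E′(1.6) = -7.2; θ₂ = 1.6 − 0.05·(-7.2) = 1.96

1.96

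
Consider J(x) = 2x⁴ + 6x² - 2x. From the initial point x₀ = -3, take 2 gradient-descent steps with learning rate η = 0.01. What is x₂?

J′(x) = 8x³ + 12x - 2
x₁ = -3 − 0.01·(-254) = -0.46
x₂ = -0.46 − 0.01·(-8.298688) = -0.37701312

-0.37701312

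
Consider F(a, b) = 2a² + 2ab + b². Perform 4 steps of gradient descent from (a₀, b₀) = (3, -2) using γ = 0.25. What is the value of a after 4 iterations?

0.75

∇F = (4a + 2b, 2a + 2b)
Step 1: at (3, -2), ∇F = (8, 2) → (3, -2) − 0.25·(8, 2) = (1, -2.5)
Step 2: at (1, -2.5), ∇F = (-1, -3) → (1, -2.5) − 0.25·(-1, -3) = (1.25, -1.75)
Step 3: at (1.25, -1.75), ∇F = (1.5, -1) → (1.25, -1.75) − 0.25·(1.5, -1) = (0.875, -1.5)
Step 4: at (0.875, -1.5), ∇F = (0.5, -1.25) → (0.875, -1.5) − 0.25·(0.5, -1.25) = (0.75, -1.1875)
a = 0.75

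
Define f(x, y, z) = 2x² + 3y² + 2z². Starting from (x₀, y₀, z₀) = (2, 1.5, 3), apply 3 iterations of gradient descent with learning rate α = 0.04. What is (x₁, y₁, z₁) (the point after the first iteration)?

(1.68, 1.14, 2.52)

∇f = (4x, 6y, 4z)
(x₁, y₁, z₁) = (2, 1.5, 3) − 0.04·(8, 9, 12) = (1.68, 1.14, 2.52)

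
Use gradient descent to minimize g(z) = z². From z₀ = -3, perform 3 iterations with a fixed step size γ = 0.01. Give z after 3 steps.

-2.823576

g′(z) = 2z
Step 1: g′(-3) = -6; z₁ = -3 − 0.01·(-6) = -2.94
Step 2: g′(-2.94) = -5.88; z₂ = -2.94 − 0.01·(-5.88) = -2.8812
Step 3: g′(-2.8812) = -5.7624; z₃ = -2.8812 − 0.01·(-5.7624) = -2.823576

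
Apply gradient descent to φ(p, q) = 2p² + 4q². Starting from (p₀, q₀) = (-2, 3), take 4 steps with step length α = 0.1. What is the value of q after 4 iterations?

∇φ = (4p, 8q)
Step 1: at (-2, 3), ∇φ = (-8, 24) → (-2, 3) − 0.1·(-8, 24) = (-1.2, 0.6)
Step 2: at (-1.2, 0.6), ∇φ = (-4.8, 4.8) → (-1.2, 0.6) − 0.1·(-4.8, 4.8) = (-0.72, 0.12)
Step 3: at (-0.72, 0.12), ∇φ = (-2.88, 0.96) → (-0.72, 0.12) − 0.1·(-2.88, 0.96) = (-0.432, 0.024)
Step 4: at (-0.432, 0.024), ∇φ = (-1.728, 0.192) → (-0.432, 0.024) − 0.1·(-1.728, 0.192) = (-0.2592, 0.0048)
q = 0.0048

0.0048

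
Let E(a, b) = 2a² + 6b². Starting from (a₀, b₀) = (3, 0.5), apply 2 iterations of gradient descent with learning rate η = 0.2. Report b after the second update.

∇E = (4a, 12b)
Step 1: at (3, 0.5), ∇E = (12, 6) → (3, 0.5) − 0.2·(12, 6) = (0.6, -0.7)
Step 2: at (0.6, -0.7), ∇E = (2.4, -8.4) → (0.6, -0.7) − 0.2·(2.4, -8.4) = (0.12, 0.98)
b = 0.98

0.98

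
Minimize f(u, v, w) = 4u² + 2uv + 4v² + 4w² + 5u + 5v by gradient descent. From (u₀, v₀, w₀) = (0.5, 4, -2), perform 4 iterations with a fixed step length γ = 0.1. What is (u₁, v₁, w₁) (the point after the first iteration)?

∇f = (8u + 2v + 5, 2u + 8v + 5, 8w)
Step 1: at (0.5, 4, -2), ∇f = (17, 38, -16) → (0.5, 4, -2) − 0.1·(17, 38, -16) = (-1.2, 0.2, -0.4)

(-1.2, 0.2, -0.4)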